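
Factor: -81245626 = -2^1*7^2*11^1*75367^1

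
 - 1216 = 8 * (- 152 ) 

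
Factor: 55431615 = 3^1*5^1*29^1*61^1*2089^1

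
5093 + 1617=6710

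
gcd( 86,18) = 2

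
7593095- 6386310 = 1206785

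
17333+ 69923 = 87256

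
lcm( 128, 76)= 2432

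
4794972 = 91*52692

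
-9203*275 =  - 2530825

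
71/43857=71/43857 = 0.00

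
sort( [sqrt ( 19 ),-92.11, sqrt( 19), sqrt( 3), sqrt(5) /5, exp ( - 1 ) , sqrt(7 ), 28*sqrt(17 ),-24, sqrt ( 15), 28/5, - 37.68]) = [ - 92.11  , - 37.68, - 24,exp(-1), sqrt( 5 ) /5, sqrt( 3), sqrt( 7 ),sqrt( 15 ),  sqrt(19),sqrt( 19),28/5, 28*sqrt( 17)] 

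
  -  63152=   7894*( - 8)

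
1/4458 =1/4458 = 0.00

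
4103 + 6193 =10296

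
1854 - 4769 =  - 2915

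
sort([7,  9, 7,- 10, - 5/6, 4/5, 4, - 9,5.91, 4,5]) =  [ - 10, - 9, - 5/6,4/5,4, 4, 5,  5.91,7, 7,9]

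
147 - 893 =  - 746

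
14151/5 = 14151/5  =  2830.20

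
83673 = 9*9297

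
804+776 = 1580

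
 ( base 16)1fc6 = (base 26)c0m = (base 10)8134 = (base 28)AAE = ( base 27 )b47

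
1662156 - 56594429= - 54932273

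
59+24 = 83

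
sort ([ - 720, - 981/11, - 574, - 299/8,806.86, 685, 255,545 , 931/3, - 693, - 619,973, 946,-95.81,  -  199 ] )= [ - 720, - 693, - 619 , - 574, - 199, - 95.81,-981/11, - 299/8,255,931/3,545,685,806.86, 946,973 ] 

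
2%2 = 0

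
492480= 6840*72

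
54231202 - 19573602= 34657600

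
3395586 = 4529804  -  1134218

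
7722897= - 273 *(-28289 )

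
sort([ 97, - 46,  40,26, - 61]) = [ - 61,  -  46, 26,40, 97 ] 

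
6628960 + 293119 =6922079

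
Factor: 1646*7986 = 13144956 = 2^2*3^1*11^3*823^1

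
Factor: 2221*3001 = 2221^1*3001^1 = 6665221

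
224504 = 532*422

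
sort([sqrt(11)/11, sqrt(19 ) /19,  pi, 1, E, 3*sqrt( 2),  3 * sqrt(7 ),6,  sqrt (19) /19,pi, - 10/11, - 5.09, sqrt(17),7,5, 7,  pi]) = [ - 5.09, - 10/11, sqrt( 19 ) /19 , sqrt( 19) /19, sqrt(11 ) /11, 1 , E,  pi,  pi,pi,sqrt( 17 ),3*sqrt( 2),5,  6,  7, 7, 3 * sqrt(7)] 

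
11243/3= 3747  +  2/3 = 3747.67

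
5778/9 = 642 = 642.00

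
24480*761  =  18629280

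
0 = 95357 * 0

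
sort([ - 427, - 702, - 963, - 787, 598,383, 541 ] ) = [ - 963, - 787 ,-702, - 427, 383,541,598] 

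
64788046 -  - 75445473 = 140233519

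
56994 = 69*826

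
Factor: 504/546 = 12/13 = 2^2*3^1*13^( - 1 ) 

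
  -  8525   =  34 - 8559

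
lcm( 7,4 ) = 28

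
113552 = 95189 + 18363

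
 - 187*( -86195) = 16118465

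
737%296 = 145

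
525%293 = 232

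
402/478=201/239 = 0.84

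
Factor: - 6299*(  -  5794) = 2^1*2897^1*6299^1 = 36496406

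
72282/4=36141/2 = 18070.50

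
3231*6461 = 20875491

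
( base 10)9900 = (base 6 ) 113500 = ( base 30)B00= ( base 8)23254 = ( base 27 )dfi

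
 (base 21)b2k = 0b1001100110001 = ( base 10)4913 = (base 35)40D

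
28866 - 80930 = -52064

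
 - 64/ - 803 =64/803 = 0.08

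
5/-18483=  - 5/18483  =  - 0.00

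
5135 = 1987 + 3148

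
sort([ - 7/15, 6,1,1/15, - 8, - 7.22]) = [-8, - 7.22,-7/15,1/15 , 1 , 6] 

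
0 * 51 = 0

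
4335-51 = 4284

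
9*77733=699597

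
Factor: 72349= 71^1*1019^1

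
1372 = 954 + 418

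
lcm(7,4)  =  28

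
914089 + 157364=1071453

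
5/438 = 5/438 = 0.01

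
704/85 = 8 +24/85 = 8.28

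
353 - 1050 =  - 697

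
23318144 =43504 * 536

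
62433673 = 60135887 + 2297786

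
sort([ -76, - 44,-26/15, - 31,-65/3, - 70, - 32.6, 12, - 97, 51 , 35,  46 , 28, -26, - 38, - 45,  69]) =[ - 97 ,  -  76, -70 , - 45, - 44, - 38,  -  32.6 ,-31,  -  26,-65/3, - 26/15,12, 28,35,46, 51, 69 ] 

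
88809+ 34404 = 123213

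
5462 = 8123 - 2661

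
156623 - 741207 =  - 584584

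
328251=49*6699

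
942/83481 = 314/27827=   0.01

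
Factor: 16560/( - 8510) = - 2^3*3^2 * 37^ ( - 1)=- 72/37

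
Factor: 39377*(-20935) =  - 5^1*13^2*53^1*79^1*233^1 = -824357495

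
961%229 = 45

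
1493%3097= 1493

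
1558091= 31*50261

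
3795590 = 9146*415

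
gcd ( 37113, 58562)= 89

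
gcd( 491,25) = 1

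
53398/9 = 53398/9 = 5933.11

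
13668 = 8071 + 5597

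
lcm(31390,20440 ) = 878920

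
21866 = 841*26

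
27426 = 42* 653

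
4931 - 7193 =- 2262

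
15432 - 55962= - 40530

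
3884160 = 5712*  680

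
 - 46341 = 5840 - 52181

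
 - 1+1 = 0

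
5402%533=72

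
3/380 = 3/380 = 0.01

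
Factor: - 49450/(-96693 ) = 2^1*3^( - 1 )*5^2*23^1*43^1 * 167^(-1)*193^( - 1)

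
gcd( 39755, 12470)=5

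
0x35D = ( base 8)1535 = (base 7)2340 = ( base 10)861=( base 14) 457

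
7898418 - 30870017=-22971599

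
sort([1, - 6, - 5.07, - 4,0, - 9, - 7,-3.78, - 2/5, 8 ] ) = [ - 9, - 7, - 6,  -  5.07, - 4, - 3.78, - 2/5, 0, 1, 8] 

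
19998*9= 179982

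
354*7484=2649336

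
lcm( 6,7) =42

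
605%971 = 605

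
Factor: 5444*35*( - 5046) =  -2^3*3^1*5^1 * 7^1*29^2*1361^1 =- 961464840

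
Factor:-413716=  -2^2*293^1*353^1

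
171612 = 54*3178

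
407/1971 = 407/1971 = 0.21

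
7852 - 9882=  - 2030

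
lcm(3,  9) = 9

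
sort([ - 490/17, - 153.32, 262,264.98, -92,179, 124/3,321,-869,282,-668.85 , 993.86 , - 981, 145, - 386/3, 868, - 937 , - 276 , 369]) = [ - 981  , - 937,-869, - 668.85, - 276, - 153.32,-386/3, - 92, - 490/17, 124/3 , 145 , 179, 262, 264.98,282 , 321,369, 868,993.86]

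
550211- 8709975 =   -  8159764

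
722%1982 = 722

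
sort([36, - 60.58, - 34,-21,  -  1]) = [ - 60.58, - 34,- 21, - 1,  36] 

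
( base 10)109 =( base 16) 6d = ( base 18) 61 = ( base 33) 3A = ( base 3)11001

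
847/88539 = 77/8049 = 0.01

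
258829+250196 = 509025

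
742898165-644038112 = 98860053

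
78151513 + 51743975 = 129895488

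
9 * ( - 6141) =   -  55269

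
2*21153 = 42306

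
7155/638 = 11 + 137/638 = 11.21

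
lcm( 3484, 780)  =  52260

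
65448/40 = 8181/5 = 1636.20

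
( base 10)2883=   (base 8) 5503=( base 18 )8G3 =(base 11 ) 2191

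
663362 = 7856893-7193531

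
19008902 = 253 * 75134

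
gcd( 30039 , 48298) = 589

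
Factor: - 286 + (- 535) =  - 821 = - 821^1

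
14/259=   2/37 = 0.05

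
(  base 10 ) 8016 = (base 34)6VQ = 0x1F50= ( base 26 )BM8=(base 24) DM0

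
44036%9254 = 7020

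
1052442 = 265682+786760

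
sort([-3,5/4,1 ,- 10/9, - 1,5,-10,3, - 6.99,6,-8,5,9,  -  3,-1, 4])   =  [  -  10,-8, - 6.99,- 3, - 3, - 10/9,-1, - 1,1,5/4,  3, 4, 5,5, 6,  9] 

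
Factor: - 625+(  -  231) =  - 2^3 * 107^1= -856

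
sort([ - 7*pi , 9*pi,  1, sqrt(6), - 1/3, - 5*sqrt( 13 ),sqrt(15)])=[  -  7*pi, - 5 * sqrt(13), - 1/3 , 1 , sqrt(6 ),sqrt(15), 9*pi]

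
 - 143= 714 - 857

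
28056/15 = 9352/5 = 1870.40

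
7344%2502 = 2340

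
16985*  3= 50955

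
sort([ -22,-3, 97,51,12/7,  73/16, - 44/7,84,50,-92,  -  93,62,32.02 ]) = [  -  93, - 92 , - 22, - 44/7,  -  3,12/7,73/16, 32.02, 50, 51,62, 84,97]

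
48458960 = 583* 83120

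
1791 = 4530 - 2739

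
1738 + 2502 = 4240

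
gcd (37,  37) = 37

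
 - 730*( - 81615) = 59578950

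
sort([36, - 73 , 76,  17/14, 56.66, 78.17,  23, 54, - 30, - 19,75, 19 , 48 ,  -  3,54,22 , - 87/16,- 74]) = [ - 74, - 73, - 30,-19, - 87/16, - 3, 17/14, 19,22,  23, 36, 48 , 54,54,56.66,75 , 76 , 78.17]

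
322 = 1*322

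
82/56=1+13/28 = 1.46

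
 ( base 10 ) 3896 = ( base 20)9EG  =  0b111100111000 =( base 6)30012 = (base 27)598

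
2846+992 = 3838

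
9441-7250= 2191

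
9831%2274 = 735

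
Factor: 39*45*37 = 64935 = 3^3 *5^1*13^1*37^1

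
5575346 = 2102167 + 3473179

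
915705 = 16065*57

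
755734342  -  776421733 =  - 20687391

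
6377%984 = 473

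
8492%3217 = 2058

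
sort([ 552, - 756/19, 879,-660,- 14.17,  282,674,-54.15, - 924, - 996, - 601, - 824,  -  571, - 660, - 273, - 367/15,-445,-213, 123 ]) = [-996,  -  924, - 824, - 660 , - 660, - 601, - 571, - 445,-273,-213, - 54.15 , - 756/19, - 367/15,-14.17, 123, 282,  552, 674, 879] 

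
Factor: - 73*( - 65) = 4745 = 5^1*13^1 * 73^1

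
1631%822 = 809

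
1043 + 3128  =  4171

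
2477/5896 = 2477/5896=0.42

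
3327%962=441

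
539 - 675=-136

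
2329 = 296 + 2033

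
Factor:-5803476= - 2^2*3^1*7^1*59^1*1171^1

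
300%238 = 62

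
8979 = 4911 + 4068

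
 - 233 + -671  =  -904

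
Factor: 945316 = 2^2*236329^1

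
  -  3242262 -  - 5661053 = 2418791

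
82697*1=82697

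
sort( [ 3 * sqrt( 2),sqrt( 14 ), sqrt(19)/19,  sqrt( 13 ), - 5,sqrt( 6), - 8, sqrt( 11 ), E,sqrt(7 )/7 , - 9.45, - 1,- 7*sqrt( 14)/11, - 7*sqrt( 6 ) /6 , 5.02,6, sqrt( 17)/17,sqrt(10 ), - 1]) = [ - 9.45, - 8, - 5, - 7*sqrt(6 ) /6, - 7 * sqrt( 14) /11,-1,- 1, sqrt ( 19) /19, sqrt(17)/17,sqrt( 7) /7,sqrt (6), E, sqrt(10), sqrt( 11), sqrt(13), sqrt( 14 ), 3 * sqrt(2), 5.02,  6] 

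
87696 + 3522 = 91218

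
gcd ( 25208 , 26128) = 184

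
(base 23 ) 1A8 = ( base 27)11b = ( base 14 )3CB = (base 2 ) 1011111111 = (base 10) 767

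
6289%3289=3000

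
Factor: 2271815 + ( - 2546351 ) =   -  2^3*3^3 * 31^1 * 41^1 = - 274536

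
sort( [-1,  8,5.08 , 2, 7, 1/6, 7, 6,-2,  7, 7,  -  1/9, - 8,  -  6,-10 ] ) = [ - 10 , - 8, - 6,-2, - 1, - 1/9, 1/6, 2, 5.08, 6, 7,7, 7, 7,8]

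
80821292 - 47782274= 33039018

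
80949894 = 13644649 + 67305245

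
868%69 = 40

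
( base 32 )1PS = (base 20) 4cc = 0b11100111100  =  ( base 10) 1852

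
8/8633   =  8/8633 = 0.00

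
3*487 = 1461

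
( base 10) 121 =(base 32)3p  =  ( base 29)45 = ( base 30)41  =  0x79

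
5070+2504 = 7574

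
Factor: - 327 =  - 3^1*109^1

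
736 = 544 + 192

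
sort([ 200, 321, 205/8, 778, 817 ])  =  [ 205/8, 200, 321 , 778, 817]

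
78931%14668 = 5591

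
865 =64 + 801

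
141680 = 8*17710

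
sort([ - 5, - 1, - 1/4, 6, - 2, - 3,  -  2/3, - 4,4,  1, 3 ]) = [ - 5, - 4 , - 3, - 2, - 1,  -  2/3, - 1/4, 1, 3 , 4 , 6] 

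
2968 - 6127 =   -  3159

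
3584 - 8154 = -4570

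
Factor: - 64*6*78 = -29952 = - 2^8*3^2*13^1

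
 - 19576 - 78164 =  - 97740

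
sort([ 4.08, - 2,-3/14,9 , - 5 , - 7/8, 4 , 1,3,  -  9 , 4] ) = [ - 9, - 5,- 2,- 7/8, - 3/14,1,  3,4,4 , 4.08,9 ] 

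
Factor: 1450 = 2^1*5^2*29^1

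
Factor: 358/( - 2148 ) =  - 2^ ( - 1 ) * 3^( - 1) = -1/6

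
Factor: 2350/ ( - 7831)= -2^1*5^2*41^(-1 )  *  47^1*191^( - 1 ) 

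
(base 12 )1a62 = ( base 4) 302222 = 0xcaa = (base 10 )3242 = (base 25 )54H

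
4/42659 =4/42659 = 0.00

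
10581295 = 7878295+2703000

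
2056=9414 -7358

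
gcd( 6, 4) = 2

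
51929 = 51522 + 407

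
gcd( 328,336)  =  8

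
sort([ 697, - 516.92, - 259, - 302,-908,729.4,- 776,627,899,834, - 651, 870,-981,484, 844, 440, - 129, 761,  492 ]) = [-981,  -  908, - 776, - 651, - 516.92, - 302, - 259, - 129,440, 484,492,627, 697,729.4,761 , 834,844 , 870, 899] 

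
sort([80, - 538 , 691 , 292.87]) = [ - 538 , 80,292.87, 691]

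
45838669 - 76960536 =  - 31121867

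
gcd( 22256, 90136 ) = 8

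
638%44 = 22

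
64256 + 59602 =123858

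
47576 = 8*5947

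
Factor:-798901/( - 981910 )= 2^(  -  1)*5^(  -  1)*31^1*149^(  -  1 )*659^(  -  1 )*25771^1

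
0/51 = 0 = 0.00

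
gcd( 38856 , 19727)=1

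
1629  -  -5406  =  7035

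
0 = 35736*0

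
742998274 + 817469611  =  1560467885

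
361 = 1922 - 1561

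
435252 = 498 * 874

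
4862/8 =2431/4  =  607.75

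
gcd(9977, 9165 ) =1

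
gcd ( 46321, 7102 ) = 1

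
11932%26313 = 11932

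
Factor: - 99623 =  - 99623^1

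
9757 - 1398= 8359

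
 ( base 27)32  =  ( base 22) 3h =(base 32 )2j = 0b1010011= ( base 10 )83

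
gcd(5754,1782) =6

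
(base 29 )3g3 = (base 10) 2990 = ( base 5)43430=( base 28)3mm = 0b101110101110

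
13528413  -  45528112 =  - 31999699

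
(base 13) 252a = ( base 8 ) 12233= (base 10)5275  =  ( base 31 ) 5F5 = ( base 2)1010010011011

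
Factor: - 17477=-17477^1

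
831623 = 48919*17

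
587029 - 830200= -243171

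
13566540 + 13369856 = 26936396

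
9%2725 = 9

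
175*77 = 13475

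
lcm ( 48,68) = 816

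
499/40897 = 499/40897 = 0.01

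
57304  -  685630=-628326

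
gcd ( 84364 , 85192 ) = 92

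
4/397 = 4/397 = 0.01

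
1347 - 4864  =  -3517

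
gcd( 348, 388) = 4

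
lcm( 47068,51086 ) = 4189052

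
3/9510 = 1/3170 = 0.00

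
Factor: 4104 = 2^3*3^3*19^1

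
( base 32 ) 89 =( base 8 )411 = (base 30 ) 8P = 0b100001001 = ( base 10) 265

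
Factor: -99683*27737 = -83^1*1201^1*27737^1 = - 2764907371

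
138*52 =7176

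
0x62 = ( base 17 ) 5D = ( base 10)98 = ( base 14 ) 70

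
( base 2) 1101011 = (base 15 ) 72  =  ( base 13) 83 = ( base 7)212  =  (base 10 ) 107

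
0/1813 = 0 = 0.00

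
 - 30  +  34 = 4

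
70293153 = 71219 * 987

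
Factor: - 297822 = -2^1 * 3^1*7^2*1013^1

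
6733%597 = 166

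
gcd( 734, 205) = 1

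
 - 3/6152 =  - 1 + 6149/6152 = - 0.00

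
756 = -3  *( - 252) 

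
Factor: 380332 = 2^2*95083^1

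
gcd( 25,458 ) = 1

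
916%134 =112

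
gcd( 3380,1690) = 1690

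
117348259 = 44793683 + 72554576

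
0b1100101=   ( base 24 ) 45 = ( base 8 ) 145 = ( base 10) 101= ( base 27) 3k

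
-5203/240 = -22 + 77/240 = - 21.68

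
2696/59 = 45 + 41/59= 45.69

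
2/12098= 1/6049  =  0.00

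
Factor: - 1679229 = - 3^2 *186581^1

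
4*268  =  1072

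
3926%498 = 440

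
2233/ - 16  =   - 140 + 7/16 = - 139.56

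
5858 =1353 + 4505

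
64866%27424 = 10018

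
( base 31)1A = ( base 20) 21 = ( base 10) 41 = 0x29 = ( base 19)23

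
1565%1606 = 1565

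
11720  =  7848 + 3872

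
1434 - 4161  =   - 2727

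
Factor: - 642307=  - 53^1*12119^1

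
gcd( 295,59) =59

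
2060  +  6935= 8995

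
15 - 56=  - 41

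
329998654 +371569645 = 701568299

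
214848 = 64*3357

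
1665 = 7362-5697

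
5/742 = 5/742 = 0.01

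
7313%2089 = 1046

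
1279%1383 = 1279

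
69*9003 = 621207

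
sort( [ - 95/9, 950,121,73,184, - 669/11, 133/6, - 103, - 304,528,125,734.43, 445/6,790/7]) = [-304, - 103, - 669/11, - 95/9, 133/6,73, 445/6,790/7, 121, 125,184, 528,734.43, 950]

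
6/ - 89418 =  - 1/14903 = -0.00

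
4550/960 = 4 + 71/96 = 4.74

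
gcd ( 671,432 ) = 1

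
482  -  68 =414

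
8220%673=144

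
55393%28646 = 26747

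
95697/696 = 137 + 115/232 = 137.50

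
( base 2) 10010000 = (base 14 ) A4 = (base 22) 6C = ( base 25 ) 5j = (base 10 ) 144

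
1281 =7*183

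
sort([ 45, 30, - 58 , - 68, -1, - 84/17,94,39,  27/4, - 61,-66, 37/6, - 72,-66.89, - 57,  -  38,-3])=[ - 72,-68, - 66.89, - 66, - 61 , - 58 , - 57, - 38, - 84/17,- 3 , - 1,37/6, 27/4,  30, 39,45, 94] 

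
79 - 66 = 13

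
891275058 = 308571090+582703968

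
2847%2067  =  780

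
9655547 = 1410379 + 8245168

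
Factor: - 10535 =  - 5^1 * 7^2*43^1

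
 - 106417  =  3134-109551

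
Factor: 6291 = 3^3*233^1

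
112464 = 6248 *18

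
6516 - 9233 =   -  2717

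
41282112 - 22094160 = 19187952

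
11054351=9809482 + 1244869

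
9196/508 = 18 + 13/127=18.10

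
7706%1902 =98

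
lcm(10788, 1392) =43152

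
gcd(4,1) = 1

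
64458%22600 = 19258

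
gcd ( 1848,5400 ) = 24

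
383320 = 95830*4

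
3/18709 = 3/18709 = 0.00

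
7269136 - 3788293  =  3480843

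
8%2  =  0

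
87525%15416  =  10445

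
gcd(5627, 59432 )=17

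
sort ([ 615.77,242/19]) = [ 242/19, 615.77]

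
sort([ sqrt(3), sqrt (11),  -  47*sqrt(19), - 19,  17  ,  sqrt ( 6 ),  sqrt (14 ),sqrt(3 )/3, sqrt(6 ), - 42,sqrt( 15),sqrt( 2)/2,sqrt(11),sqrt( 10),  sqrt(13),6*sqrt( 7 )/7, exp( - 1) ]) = [  -  47*sqrt(19), - 42, - 19,exp( - 1),sqrt ( 3)/3,sqrt ( 2 )/2,  sqrt( 3 ) , 6* sqrt ( 7)/7 , sqrt(6),sqrt( 6),sqrt( 10 ),sqrt(11),sqrt (11),sqrt( 13 ),sqrt( 14),sqrt(15) , 17] 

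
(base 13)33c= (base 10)558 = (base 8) 1056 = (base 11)468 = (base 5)4213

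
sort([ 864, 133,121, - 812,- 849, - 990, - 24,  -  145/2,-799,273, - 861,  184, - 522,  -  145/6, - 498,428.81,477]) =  [ - 990, - 861, - 849 , - 812, - 799, - 522, - 498,-145/2, - 145/6, - 24, 121,  133, 184,273, 428.81, 477, 864 ]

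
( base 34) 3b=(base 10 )113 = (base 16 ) 71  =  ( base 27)45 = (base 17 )6b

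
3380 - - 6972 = 10352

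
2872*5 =14360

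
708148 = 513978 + 194170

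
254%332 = 254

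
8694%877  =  801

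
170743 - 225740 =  - 54997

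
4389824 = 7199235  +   - 2809411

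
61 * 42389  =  2585729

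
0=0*7835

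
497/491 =1+6/491 = 1.01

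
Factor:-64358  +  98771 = 3^1*11471^1 = 34413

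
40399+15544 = 55943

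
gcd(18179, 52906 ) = 7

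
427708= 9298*46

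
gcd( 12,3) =3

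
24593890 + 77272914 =101866804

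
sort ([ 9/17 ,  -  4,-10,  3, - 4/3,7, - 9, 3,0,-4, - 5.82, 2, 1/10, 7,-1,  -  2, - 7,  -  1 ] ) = [ -10,-9, - 7, - 5.82,-4,  -  4, - 2, - 4/3 , - 1 , - 1, 0, 1/10,9/17,2,3, 3,  7,  7 ] 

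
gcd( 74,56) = 2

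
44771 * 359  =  16072789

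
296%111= 74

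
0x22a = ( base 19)1a3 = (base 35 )FT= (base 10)554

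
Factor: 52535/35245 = 79/53  =  53^ ( - 1 ) * 79^1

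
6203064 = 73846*84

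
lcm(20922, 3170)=104610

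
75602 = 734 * 103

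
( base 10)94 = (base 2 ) 1011110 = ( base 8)136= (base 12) 7A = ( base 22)46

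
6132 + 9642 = 15774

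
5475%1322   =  187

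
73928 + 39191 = 113119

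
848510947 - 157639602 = 690871345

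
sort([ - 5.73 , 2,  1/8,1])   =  [ - 5.73, 1/8 , 1,2]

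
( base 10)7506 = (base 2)1110101010010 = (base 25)c06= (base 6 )54430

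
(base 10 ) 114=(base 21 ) 59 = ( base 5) 424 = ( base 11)A4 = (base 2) 1110010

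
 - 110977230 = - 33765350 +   -  77211880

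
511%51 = 1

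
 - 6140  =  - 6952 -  - 812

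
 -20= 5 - 25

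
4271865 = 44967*95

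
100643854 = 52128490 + 48515364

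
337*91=30667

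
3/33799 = 3/33799 = 0.00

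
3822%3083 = 739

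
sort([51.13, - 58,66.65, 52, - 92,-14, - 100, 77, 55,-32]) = [ - 100, - 92, - 58, - 32,-14,51.13, 52,55,66.65,77]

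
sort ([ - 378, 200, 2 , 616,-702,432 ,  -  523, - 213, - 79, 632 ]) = [ - 702,-523, - 378,-213, - 79, 2, 200, 432, 616,632 ]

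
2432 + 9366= 11798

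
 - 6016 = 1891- 7907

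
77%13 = 12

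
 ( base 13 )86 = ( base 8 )156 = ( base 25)4A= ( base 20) 5A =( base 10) 110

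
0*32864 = 0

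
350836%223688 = 127148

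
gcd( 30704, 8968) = 152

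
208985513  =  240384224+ - 31398711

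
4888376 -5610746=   -  722370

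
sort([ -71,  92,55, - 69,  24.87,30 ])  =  [  -  71,-69,24.87, 30, 55,92 ] 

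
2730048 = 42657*64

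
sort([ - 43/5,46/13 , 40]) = [ - 43/5, 46/13 , 40 ]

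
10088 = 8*1261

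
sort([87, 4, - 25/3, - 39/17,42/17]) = [ - 25/3 , - 39/17,42/17, 4, 87]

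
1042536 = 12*86878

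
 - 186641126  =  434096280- 620737406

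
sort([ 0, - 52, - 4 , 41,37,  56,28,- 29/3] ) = [ - 52, - 29/3 , - 4, 0, 28 , 37,41,56]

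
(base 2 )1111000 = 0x78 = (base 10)120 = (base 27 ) 4c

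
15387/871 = 17+580/871 = 17.67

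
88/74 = 44/37 = 1.19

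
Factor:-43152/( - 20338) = 21576/10169= 2^3*3^1 * 29^1*31^1*10169^(  -  1)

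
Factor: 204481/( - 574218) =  - 2^( - 1)*3^( - 2 )*19^ (-1)*23^( - 1)*73^ (  -  1)*204481^1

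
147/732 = 49/244 = 0.20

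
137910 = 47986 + 89924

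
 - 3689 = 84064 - 87753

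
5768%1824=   296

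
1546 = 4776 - 3230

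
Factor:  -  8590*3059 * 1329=-2^1 * 3^1 * 5^1 * 7^1*19^1 *23^1 * 443^1*859^1 = - 34921880490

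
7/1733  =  7/1733 = 0.00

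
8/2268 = 2/567 = 0.00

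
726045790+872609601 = 1598655391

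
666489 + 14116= 680605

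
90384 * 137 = 12382608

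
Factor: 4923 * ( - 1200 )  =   - 2^4*3^3*5^2*547^1 = -5907600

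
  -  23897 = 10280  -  34177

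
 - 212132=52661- 264793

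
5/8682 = 5/8682  =  0.00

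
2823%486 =393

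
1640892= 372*4411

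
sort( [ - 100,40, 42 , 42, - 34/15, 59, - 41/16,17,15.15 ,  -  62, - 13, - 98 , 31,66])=[ - 100, - 98, - 62,- 13,- 41/16, - 34/15, 15.15,17,31,40,  42, 42,59 , 66]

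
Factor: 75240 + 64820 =140060  =  2^2 * 5^1*47^1*149^1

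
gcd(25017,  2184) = 3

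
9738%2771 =1425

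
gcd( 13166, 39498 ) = 13166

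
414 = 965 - 551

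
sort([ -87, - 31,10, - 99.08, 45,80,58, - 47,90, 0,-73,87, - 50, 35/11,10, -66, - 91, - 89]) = [ - 99.08,  -  91, - 89,  -  87,-73,-66, - 50, - 47, - 31,0,  35/11, 10, 10, 45,  58, 80 , 87,90 ] 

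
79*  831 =65649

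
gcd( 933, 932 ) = 1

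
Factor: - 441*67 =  - 29547  =  - 3^2*7^2*67^1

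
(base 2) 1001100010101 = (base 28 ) 66D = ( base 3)20200221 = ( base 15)16aa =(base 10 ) 4885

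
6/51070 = 3/25535 =0.00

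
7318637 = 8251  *887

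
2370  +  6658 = 9028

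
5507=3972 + 1535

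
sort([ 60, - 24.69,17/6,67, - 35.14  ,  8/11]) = [ - 35.14, - 24.69  ,  8/11,  17/6,60 , 67]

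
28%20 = 8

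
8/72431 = 8/72431 = 0.00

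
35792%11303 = 1883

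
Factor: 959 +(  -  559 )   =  400 = 2^4 *5^2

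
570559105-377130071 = 193429034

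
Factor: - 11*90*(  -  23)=22770 = 2^1*3^2*5^1*11^1*23^1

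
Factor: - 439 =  - 439^1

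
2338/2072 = 167/148 = 1.13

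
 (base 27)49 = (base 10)117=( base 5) 432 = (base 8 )165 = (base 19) 63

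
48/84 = 4/7 = 0.57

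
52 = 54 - 2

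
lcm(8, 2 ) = 8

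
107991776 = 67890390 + 40101386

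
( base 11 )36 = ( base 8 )47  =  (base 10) 39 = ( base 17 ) 25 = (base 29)1A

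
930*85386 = 79408980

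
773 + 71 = 844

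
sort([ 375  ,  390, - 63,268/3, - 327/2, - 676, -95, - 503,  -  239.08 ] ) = [ - 676,-503, -239.08, - 327/2, - 95, - 63, 268/3, 375,390 ] 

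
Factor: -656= - 2^4*41^1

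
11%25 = 11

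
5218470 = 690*7563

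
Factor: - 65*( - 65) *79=5^2 *13^2*79^1 = 333775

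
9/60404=9/60404 = 0.00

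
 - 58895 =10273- 69168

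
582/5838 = 97/973 = 0.10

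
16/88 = 2/11 = 0.18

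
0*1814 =0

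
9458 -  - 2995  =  12453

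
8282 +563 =8845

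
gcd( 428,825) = 1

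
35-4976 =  - 4941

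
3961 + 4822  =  8783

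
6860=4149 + 2711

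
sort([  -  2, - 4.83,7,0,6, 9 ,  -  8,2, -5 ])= [ - 8,-5 , - 4.83, - 2 , 0, 2, 6 , 7,9]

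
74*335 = 24790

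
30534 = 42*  727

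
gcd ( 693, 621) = 9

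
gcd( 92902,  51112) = 2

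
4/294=2/147 = 0.01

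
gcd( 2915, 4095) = 5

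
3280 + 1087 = 4367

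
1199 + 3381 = 4580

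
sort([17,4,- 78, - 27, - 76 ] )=[ - 78,  -  76, -27, 4, 17 ] 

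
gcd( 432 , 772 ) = 4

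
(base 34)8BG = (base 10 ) 9638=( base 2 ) 10010110100110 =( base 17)1G5G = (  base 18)1bd8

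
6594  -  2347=4247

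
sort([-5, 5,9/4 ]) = [ - 5,9/4, 5]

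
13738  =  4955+8783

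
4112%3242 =870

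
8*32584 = 260672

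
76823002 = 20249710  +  56573292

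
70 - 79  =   - 9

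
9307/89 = 9307/89=104.57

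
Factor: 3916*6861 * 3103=83370398628 = 2^2*3^1*11^1  *  29^1 * 89^1*107^1*2287^1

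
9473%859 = 24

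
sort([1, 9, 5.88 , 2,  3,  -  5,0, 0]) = [ - 5,0,0 , 1, 2 , 3, 5.88 , 9] 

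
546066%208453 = 129160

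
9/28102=9/28102 = 0.00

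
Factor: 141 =3^1*47^1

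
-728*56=-40768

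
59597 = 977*61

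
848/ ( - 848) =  - 1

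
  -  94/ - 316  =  47/158=0.30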